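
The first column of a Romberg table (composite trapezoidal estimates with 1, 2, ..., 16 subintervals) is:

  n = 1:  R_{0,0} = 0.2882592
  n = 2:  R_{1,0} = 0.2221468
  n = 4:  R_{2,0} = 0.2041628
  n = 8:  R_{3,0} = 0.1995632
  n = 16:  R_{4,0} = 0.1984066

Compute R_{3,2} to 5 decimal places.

R_{2,1} = 0.2041628 + (0.2041628 − 0.2221468)/3 = 0.1981681
R_{3,1} = (4·0.1995632 − 0.2041628) / 3 = 0.1980300
R_{3,2} = (16·0.1980300 − 0.1981681) / 15 = 0.1980208
(Column j=1 coincides with Simpson's rule on the same nodes.)

0.19802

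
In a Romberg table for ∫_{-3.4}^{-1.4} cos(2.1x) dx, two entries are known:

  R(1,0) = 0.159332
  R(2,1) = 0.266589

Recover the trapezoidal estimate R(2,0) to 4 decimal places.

0.2398

From R(2,1) = (4·R(2,0) − R(1,0))/3, solve for R(2,0):
4·R(2,0) = 3·0.266589 + 0.159332 = 0.959099
R(2,0) = 0.239775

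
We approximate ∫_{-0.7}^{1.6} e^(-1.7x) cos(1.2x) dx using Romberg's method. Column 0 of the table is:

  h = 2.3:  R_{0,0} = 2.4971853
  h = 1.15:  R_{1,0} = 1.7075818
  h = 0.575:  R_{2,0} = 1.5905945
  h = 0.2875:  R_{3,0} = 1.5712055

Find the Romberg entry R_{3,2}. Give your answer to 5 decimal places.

Richardson extrapolation on the trapezoidal column (denominator 4−1=3):
R_{2,1} = (4·1.5905945 − 1.7075818) / 3 = 1.5515987
R_{3,1} = (4·1.5712055 − 1.5905945) / 3 = 1.5647425
R_{3,2} = (16·1.5647425 − 1.5515987) / 15 = 1.5656188
(Column j=1 coincides with Simpson's rule on the same nodes.)

1.56562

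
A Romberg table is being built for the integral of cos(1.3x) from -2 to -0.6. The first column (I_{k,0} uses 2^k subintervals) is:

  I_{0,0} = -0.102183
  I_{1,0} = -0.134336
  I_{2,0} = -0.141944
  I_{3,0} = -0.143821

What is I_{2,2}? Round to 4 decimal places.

-0.1444

Richardson extrapolation on the trapezoidal column (denominator 4−1=3):
I_{1,1} = -0.134336 + (-0.134336 − (-0.102183))/3 = -0.145054
I_{2,1} = (4·(-0.141944) − (-0.134336)) / 3 = -0.144480
I_{2,2} = -0.144480 + (-0.144480 − (-0.145054))/15 = -0.144442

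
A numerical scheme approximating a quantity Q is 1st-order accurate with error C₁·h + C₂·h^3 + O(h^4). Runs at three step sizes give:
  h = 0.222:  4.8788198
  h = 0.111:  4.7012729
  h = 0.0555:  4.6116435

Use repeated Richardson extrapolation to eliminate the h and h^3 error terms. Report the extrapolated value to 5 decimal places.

First eliminate the h term (factor 2^1 = 2):
  B₁ = (2·4.7012729 − 4.8788198)/1 = 4.5237260
  B₂ = (2·4.6116435 − 4.7012729)/1 = 4.5220141
Then eliminate the h^3 term (factor 2^3 = 8):
  (8·4.5220141 − 4.5237260)/7 = 4.5217695

4.52177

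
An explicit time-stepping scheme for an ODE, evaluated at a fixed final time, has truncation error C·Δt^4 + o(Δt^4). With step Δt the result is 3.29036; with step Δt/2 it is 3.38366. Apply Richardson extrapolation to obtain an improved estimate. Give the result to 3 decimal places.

The leading error scales as Δt^4; refining by a factor of 2 reduces it by 2^4 = 16.
Extrapolated value = (16·A(Δt/2) − A(Δt)) / (16 − 1)
= (16·3.38366 − 3.29036) / 15
= 50.84820 / 15 = 3.38988

3.390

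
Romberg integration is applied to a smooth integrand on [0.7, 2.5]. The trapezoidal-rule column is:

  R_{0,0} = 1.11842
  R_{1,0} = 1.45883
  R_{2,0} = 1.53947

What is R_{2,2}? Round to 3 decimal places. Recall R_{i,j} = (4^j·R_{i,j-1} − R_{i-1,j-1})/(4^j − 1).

Richardson extrapolation on the trapezoidal column (denominator 4−1=3):
R_{1,1} = (4·1.45883 − 1.11842) / 3 = 1.57230
R_{2,1} = 1.53947 + (1.53947 − 1.45883)/3 = 1.56635
R_{2,2} = 1.56635 + (1.56635 − 1.57230)/15 = 1.56595
(Column j=1 coincides with Simpson's rule on the same nodes.)

1.566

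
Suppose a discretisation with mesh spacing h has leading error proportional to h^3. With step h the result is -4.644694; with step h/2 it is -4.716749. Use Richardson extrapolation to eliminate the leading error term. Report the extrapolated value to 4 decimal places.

-4.7270

The leading error scales as h^3; refining by a factor of 2 reduces it by 2^3 = 8.
Extrapolated value = (8·A(h/2) − A(h)) / (8 − 1)
= (8·(-4.716749) − (-4.644694)) / 7
= -33.089298 / 7 = -4.727043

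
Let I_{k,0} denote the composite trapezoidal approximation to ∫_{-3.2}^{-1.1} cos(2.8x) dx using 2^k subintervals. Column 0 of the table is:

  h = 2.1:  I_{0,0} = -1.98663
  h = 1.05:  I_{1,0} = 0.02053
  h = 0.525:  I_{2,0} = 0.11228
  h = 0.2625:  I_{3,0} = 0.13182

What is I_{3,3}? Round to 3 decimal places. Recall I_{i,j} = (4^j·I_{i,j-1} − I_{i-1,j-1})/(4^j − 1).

Richardson extrapolation on the trapezoidal column (denominator 4−1=3):
I_{1,1} = 0.02053 + (0.02053 − (-1.98663))/3 = 0.68958
I_{2,1} = (4·0.11228 − 0.02053) / 3 = 0.14286
I_{3,1} = (4·0.13182 − 0.11228) / 3 = 0.13833
I_{2,2} = 0.14286 + (0.14286 − 0.68958)/15 = 0.10641
I_{3,2} = 0.13833 + (0.13833 − 0.14286)/15 = 0.13803
I_{3,3} = (64·0.13803 − 0.10641) / 63 = 0.13853

0.139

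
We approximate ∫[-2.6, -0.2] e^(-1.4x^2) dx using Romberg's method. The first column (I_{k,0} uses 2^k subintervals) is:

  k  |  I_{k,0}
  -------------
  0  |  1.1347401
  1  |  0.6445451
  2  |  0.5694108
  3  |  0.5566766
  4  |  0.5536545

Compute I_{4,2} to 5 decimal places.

I_{3,1} = (4·0.5566766 − 0.5694108) / 3 = 0.5524319
I_{4,1} = (4·0.5536545 − 0.5566766) / 3 = 0.5526471
I_{4,2} = 0.5526471 + (0.5526471 − 0.5524319)/15 = 0.5526614

0.55266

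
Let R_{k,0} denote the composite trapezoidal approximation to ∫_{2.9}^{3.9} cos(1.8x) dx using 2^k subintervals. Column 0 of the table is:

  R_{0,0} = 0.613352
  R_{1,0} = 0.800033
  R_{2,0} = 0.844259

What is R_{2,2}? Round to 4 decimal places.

R_{1,1} = 0.800033 + (0.800033 − 0.613352)/3 = 0.862260
R_{2,1} = (4·0.844259 − 0.800033) / 3 = 0.859001
R_{2,2} = 0.859001 + (0.859001 − 0.862260)/15 = 0.858784
(Column j=1 coincides with Simpson's rule on the same nodes.)

0.8588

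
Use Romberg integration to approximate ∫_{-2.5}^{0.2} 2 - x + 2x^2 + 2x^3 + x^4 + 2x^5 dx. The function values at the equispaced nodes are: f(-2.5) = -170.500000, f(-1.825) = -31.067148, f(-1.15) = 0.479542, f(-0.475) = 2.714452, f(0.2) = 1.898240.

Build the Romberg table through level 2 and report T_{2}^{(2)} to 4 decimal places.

T_{0}^{(0)} (trapezoid, 1 panel, h=2.7000): -227.612376
T_{1}^{(0)} (trapezoid, 2 panels, h=1.3500): -113.158806
T_{2}^{(0)} (trapezoid, 4 panels, h=0.6750): -75.717473
T_{1}^{(1)} = -113.158806 + (-113.158806 − (-227.612376))/3 = -75.007616
T_{2}^{(1)} = -75.717473 + (-75.717473 − (-113.158806))/3 = -63.237029
T_{2}^{(2)} = -63.237029 + (-63.237029 − (-75.007616))/15 = -62.452323

-62.4523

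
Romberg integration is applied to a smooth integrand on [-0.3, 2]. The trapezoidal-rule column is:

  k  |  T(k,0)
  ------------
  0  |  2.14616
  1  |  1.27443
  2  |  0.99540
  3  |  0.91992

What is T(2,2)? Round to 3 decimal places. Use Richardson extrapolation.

Richardson extrapolation on the trapezoidal column (denominator 4−1=3):
T(1,1) = 1.27443 + (1.27443 − 2.14616)/3 = 0.98385
T(2,1) = 0.99540 + (0.99540 − 1.27443)/3 = 0.90239
T(2,2) = 0.90239 + (0.90239 − 0.98385)/15 = 0.89696
(Column j=1 coincides with Simpson's rule on the same nodes.)

0.897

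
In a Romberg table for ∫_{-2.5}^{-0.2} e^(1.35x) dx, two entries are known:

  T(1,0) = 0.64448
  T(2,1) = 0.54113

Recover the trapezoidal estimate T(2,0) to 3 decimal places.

0.567

From T(2,1) = (4·T(2,0) − T(1,0))/3, solve for T(2,0):
4·T(2,0) = 3·0.54113 + 0.64448 = 2.26787
T(2,0) = 0.56697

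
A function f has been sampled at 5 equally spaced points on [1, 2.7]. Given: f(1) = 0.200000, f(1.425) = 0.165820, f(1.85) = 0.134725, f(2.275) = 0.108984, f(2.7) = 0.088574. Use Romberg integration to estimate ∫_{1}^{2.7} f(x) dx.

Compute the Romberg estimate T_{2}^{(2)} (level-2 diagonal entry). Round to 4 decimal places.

T_{0}^{(0)} (trapezoid, 1 panel, h=1.7000): 0.245288
T_{1}^{(0)} (trapezoid, 2 panels, h=0.8500): 0.237160
T_{2}^{(0)} (trapezoid, 4 panels, h=0.4250): 0.235372
T_{1}^{(1)} = 0.237160 + (0.237160 − 0.245288)/3 = 0.234451
T_{2}^{(1)} = 0.235372 + (0.235372 − 0.237160)/3 = 0.234776
T_{2}^{(2)} = 0.234776 + (0.234776 − 0.234451)/15 = 0.234798

0.2348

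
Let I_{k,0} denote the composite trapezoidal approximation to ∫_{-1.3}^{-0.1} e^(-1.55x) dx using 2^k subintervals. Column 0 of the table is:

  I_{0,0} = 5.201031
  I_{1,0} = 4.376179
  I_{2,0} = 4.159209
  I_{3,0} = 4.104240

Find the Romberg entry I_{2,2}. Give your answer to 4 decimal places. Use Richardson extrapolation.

Richardson extrapolation on the trapezoidal column (denominator 4−1=3):
I_{1,1} = (4·4.376179 − 5.201031) / 3 = 4.101228
I_{2,1} = (4·4.159209 − 4.376179) / 3 = 4.086886
I_{2,2} = (16·4.086886 − 4.101228) / 15 = 4.085930
(Column j=1 coincides with Simpson's rule on the same nodes.)

4.0859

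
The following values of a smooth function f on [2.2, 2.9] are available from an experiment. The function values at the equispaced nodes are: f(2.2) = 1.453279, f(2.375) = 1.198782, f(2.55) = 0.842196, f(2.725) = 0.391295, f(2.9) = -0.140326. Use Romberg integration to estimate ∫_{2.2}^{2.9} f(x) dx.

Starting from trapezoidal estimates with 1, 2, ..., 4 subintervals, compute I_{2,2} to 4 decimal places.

0.5458

I_{0,0} (trapezoid, 1 panel, h=0.7000): 0.459534
I_{1,0} (trapezoid, 2 panels, h=0.3500): 0.524535
I_{2,0} (trapezoid, 4 panels, h=0.1750): 0.540531
I_{1,1} = 0.524535 + (0.524535 − 0.459534)/3 = 0.546202
I_{2,1} = 0.540531 + (0.540531 − 0.524535)/3 = 0.545863
I_{2,2} = 0.545863 + (0.545863 − 0.546202)/15 = 0.545840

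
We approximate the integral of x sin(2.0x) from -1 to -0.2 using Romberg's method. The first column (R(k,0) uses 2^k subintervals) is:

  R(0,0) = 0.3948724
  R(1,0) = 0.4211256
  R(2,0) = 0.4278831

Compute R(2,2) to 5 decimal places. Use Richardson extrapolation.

0.43015

Richardson extrapolation on the trapezoidal column (denominator 4−1=3):
R(1,1) = (4·0.4211256 − 0.3948724) / 3 = 0.4298767
R(2,1) = 0.4278831 + (0.4278831 − 0.4211256)/3 = 0.4301356
R(2,2) = (16·0.4301356 − 0.4298767) / 15 = 0.4301529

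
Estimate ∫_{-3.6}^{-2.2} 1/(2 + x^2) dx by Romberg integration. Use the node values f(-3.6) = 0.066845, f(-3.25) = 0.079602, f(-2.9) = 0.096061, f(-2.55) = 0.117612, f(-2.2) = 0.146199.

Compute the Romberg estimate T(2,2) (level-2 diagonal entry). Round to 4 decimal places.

T(0,0) (trapezoid, 1 panel, h=1.4000): 0.149131
T(1,0) (trapezoid, 2 panels, h=0.7000): 0.141808
T(2,0) (trapezoid, 4 panels, h=0.3500): 0.139929
T(1,1) = 0.141808 + (0.141808 − 0.149131)/3 = 0.139367
T(2,1) = 0.139929 + (0.139929 − 0.141808)/3 = 0.139303
T(2,2) = 0.139303 + (0.139303 − 0.139367)/15 = 0.139299

0.1393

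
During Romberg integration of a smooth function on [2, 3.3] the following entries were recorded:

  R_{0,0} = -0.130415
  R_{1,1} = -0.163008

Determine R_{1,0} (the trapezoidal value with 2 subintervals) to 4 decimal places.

-0.1549

From R_{1,1} = (4·R_{1,0} − R_{0,0})/3, solve for R_{1,0}:
4·R_{1,0} = 3·(-0.163008) + (-0.130415) = -0.619439
R_{1,0} = -0.154860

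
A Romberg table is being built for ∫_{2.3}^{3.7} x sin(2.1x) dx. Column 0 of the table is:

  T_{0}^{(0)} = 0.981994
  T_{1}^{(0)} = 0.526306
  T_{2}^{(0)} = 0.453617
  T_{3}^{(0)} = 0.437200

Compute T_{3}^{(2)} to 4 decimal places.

T_{2}^{(1)} = 0.453617 + (0.453617 − 0.526306)/3 = 0.429387
T_{3}^{(1)} = (4·0.437200 − 0.453617) / 3 = 0.431728
T_{3}^{(2)} = (16·0.431728 − 0.429387) / 15 = 0.431884

0.4319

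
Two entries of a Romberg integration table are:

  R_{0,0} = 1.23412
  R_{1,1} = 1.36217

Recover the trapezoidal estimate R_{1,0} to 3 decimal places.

From R_{1,1} = (4·R_{1,0} − R_{0,0})/3, solve for R_{1,0}:
4·R_{1,0} = 3·1.36217 + 1.23412 = 5.32063
R_{1,0} = 1.33016

1.330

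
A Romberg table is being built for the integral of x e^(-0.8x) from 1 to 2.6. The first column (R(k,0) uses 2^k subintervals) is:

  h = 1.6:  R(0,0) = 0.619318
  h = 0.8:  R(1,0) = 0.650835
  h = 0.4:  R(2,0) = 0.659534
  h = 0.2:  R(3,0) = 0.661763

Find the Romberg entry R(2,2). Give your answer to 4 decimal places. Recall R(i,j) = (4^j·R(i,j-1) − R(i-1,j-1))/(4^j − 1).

0.6625

R(1,1) = 0.650835 + (0.650835 − 0.619318)/3 = 0.661341
R(2,1) = (4·0.659534 − 0.650835) / 3 = 0.662434
R(2,2) = 0.662434 + (0.662434 − 0.661341)/15 = 0.662507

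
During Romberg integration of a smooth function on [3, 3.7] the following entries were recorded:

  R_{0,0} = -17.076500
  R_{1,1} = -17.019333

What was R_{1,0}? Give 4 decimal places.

From R_{1,1} = (4·R_{1,0} − R_{0,0})/3, solve for R_{1,0}:
4·R_{1,0} = 3·(-17.019333) + (-17.076500) = -68.134499
R_{1,0} = -17.033625

-17.0336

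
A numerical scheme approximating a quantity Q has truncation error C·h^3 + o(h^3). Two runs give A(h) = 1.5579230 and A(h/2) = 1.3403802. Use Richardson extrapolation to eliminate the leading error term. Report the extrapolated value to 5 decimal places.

Extrapolated value = (8·A(h/2) − A(h)) / (8 − 1)
= (8·1.3403802 − 1.5579230) / 7
= 9.1651186 / 7 = 1.3093027

1.30930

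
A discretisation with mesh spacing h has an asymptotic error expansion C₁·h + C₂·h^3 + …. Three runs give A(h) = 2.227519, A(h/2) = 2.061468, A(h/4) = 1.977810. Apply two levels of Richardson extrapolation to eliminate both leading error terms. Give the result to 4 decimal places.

First eliminate the h term (factor 2^1 = 2):
  B₁ = (2·2.061468 − 2.227519)/1 = 1.895417
  B₂ = (2·1.977810 − 2.061468)/1 = 1.894152
Then eliminate the h^3 term (factor 2^3 = 8):
  (8·1.894152 − 1.895417)/7 = 1.893971

1.8940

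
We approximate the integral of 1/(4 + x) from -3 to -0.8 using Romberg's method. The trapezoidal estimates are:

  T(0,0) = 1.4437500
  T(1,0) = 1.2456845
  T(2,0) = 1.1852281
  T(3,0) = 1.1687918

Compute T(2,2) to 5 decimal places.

1.16410

T(1,1) = 1.2456845 + (1.2456845 − 1.4437500)/3 = 1.1796627
T(2,1) = 1.1852281 + (1.1852281 − 1.2456845)/3 = 1.1650760
T(2,2) = 1.1650760 + (1.1650760 − 1.1796627)/15 = 1.1641036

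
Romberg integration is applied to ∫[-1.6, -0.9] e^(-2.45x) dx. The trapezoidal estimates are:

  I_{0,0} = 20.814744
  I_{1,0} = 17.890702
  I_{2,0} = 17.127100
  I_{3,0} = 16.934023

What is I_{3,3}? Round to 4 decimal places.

16.8695

Richardson extrapolation on the trapezoidal column (denominator 4−1=3):
I_{1,1} = (4·17.890702 − 20.814744) / 3 = 16.916021
I_{2,1} = 17.127100 + (17.127100 − 17.890702)/3 = 16.872566
I_{3,1} = 16.934023 + (16.934023 − 17.127100)/3 = 16.869664
I_{2,2} = 16.872566 + (16.872566 − 16.916021)/15 = 16.869669
I_{3,2} = (16·16.869664 − 16.872566) / 15 = 16.869471
I_{3,3} = 16.869471 + (16.869471 − 16.869669)/63 = 16.869468
(Column j=1 coincides with Simpson's rule on the same nodes.)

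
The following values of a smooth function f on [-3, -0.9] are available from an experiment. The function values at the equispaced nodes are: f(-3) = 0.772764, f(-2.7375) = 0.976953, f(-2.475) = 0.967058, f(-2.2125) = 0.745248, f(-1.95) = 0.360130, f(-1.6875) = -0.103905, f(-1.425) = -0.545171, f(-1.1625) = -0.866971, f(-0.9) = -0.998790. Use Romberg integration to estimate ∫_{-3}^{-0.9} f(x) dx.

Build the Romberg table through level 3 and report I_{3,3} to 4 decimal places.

0.3799

I_{0,0} (trapezoid, 1 panel, h=2.1000): -0.237327
I_{1,0} (trapezoid, 2 panels, h=1.0500): 0.259473
I_{2,0} (trapezoid, 4 panels, h=0.5250): 0.351227
I_{3,0} (trapezoid, 8 panels, h=0.2625): 0.372836
I_{1,1} = 0.259473 + (0.259473 − (-0.237327))/3 = 0.425073
I_{2,1} = 0.351227 + (0.351227 − 0.259473)/3 = 0.381812
I_{3,1} = 0.372836 + (0.372836 − 0.351227)/3 = 0.380039
I_{2,2} = 0.381812 + (0.381812 − 0.425073)/15 = 0.378928
I_{3,2} = 0.380039 + (0.380039 − 0.381812)/15 = 0.379921
I_{3,3} = 0.379921 + (0.379921 − 0.378928)/63 = 0.379937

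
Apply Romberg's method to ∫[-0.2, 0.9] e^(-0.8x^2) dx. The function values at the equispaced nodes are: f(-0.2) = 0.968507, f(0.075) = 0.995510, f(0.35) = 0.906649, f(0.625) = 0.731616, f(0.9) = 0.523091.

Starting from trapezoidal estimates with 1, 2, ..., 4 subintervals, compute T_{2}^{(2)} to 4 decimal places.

0.9361

T_{0}^{(0)} (trapezoid, 1 panel, h=1.1000): 0.820379
T_{1}^{(0)} (trapezoid, 2 panels, h=0.5500): 0.908846
T_{2}^{(0)} (trapezoid, 4 panels, h=0.2750): 0.929383
T_{1}^{(1)} = 0.908846 + (0.908846 − 0.820379)/3 = 0.938335
T_{2}^{(1)} = 0.929383 + (0.929383 − 0.908846)/3 = 0.936229
T_{2}^{(2)} = 0.936229 + (0.936229 − 0.938335)/15 = 0.936089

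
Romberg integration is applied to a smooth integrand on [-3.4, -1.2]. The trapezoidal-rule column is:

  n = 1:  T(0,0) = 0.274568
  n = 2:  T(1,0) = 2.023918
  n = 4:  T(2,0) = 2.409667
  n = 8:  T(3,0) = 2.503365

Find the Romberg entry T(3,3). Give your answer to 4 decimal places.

Richardson extrapolation on the trapezoidal column (denominator 4−1=3):
T(1,1) = 2.023918 + (2.023918 − 0.274568)/3 = 2.607035
T(2,1) = (4·2.409667 − 2.023918) / 3 = 2.538250
T(3,1) = (4·2.503365 − 2.409667) / 3 = 2.534598
T(2,2) = (16·2.538250 − 2.607035) / 15 = 2.533664
T(3,2) = (16·2.534598 − 2.538250) / 15 = 2.534355
T(3,3) = 2.534355 + (2.534355 − 2.533664)/63 = 2.534366

2.5344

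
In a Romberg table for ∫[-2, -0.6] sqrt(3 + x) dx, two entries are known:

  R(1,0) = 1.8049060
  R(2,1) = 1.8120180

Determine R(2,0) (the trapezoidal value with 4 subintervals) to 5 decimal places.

1.81024

From R(2,1) = (4·R(2,0) − R(1,0))/3, solve for R(2,0):
4·R(2,0) = 3·1.8120180 + 1.8049060 = 7.2409600
R(2,0) = 1.8102400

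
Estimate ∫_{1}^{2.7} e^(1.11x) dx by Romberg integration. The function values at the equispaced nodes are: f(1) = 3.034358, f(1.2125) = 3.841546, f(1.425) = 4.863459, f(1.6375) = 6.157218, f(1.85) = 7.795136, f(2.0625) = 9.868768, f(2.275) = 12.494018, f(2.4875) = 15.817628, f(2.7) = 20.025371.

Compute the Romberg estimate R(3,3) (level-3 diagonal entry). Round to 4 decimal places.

15.3072

R(0,0) (trapezoid, 1 panel, h=1.7000): 19.600770
R(1,0) (trapezoid, 2 panels, h=0.8500): 16.426250
R(2,0) (trapezoid, 4 panels, h=0.4250): 15.590053
R(3,0) (trapezoid, 8 panels, h=0.2125): 15.378123
R(1,1) = 16.426250 + (16.426250 − 19.600770)/3 = 15.368077
R(2,1) = 15.590053 + (15.590053 − 16.426250)/3 = 15.311321
R(3,1) = 15.378123 + (15.378123 − 15.590053)/3 = 15.307480
R(2,2) = 15.311321 + (15.311321 − 15.368077)/15 = 15.307537
R(3,2) = 15.307480 + (15.307480 − 15.311321)/15 = 15.307224
R(3,3) = 15.307224 + (15.307224 − 15.307537)/63 = 15.307219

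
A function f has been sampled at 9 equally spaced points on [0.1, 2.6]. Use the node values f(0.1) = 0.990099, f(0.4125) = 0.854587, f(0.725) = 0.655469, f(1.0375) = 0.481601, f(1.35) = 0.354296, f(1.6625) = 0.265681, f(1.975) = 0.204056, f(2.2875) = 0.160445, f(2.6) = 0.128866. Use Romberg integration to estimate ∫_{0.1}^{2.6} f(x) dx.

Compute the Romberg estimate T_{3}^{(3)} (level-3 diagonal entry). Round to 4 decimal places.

1.1043

T_{0}^{(0)} (trapezoid, 1 panel, h=2.5000): 1.398706
T_{1}^{(0)} (trapezoid, 2 panels, h=1.2500): 1.142223
T_{2}^{(0)} (trapezoid, 4 panels, h=0.6250): 1.108315
T_{3}^{(0)} (trapezoid, 8 panels, h=0.3125): 1.104880
T_{1}^{(1)} = 1.142223 + (1.142223 − 1.398706)/3 = 1.056729
T_{2}^{(1)} = 1.108315 + (1.108315 − 1.142223)/3 = 1.097012
T_{3}^{(1)} = 1.104880 + (1.104880 − 1.108315)/3 = 1.103735
T_{2}^{(2)} = 1.097012 + (1.097012 − 1.056729)/15 = 1.099698
T_{3}^{(2)} = 1.103735 + (1.103735 − 1.097012)/15 = 1.104183
T_{3}^{(3)} = 1.104183 + (1.104183 − 1.099698)/63 = 1.104254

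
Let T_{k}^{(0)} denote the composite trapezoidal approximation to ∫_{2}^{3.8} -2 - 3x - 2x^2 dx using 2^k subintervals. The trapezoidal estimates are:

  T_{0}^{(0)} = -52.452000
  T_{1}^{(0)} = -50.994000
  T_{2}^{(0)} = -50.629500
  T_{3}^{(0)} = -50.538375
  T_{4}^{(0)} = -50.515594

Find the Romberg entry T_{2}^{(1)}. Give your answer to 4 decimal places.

-50.5080

Richardson extrapolation on the trapezoidal column (denominator 4−1=3):
T_{2}^{(1)} = -50.629500 + (-50.629500 − (-50.994000))/3 = -50.508000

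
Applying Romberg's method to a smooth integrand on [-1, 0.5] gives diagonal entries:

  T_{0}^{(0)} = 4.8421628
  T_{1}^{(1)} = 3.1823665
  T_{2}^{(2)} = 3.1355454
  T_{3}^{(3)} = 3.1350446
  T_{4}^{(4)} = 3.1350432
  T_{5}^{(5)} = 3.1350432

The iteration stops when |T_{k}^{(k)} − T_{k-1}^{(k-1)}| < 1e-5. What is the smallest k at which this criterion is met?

|T_{1}^{(1)} − T_{0}^{(0)}| = 1.6597963 ≥ 1e-5
|T_{2}^{(2)} − T_{1}^{(1)}| = 0.0468211 ≥ 1e-5
|T_{3}^{(3)} − T_{2}^{(2)}| = 0.0005008 ≥ 1e-5
|T_{4}^{(4)} − T_{3}^{(3)}| = 0.0000014 < 1e-5

k = 4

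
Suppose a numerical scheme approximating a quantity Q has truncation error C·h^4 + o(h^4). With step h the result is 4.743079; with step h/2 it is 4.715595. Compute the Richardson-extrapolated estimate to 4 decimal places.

Extrapolated value = (16·A(h/2) − A(h)) / (16 − 1)
= (16·4.715595 − 4.743079) / 15
= 70.706441 / 15 = 4.713763

4.7138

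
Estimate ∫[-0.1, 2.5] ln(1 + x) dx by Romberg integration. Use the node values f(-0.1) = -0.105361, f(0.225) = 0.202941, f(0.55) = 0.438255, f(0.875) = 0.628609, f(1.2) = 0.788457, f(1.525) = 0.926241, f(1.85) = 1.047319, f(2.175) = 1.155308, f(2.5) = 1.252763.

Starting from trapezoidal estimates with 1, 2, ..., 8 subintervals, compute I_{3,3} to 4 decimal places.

1.8795

I_{0,0} (trapezoid, 1 panel, h=2.6000): 1.491623
I_{1,0} (trapezoid, 2 panels, h=1.3000): 1.770805
I_{2,0} (trapezoid, 4 panels, h=0.6500): 1.851026
I_{3,0} (trapezoid, 8 panels, h=0.3250): 1.872270
I_{1,1} = 1.770805 + (1.770805 − 1.491623)/3 = 1.863866
I_{2,1} = 1.851026 + (1.851026 − 1.770805)/3 = 1.877766
I_{3,1} = 1.872270 + (1.872270 − 1.851026)/3 = 1.879351
I_{2,2} = 1.877766 + (1.877766 − 1.863866)/15 = 1.878693
I_{3,2} = 1.879351 + (1.879351 − 1.877766)/15 = 1.879457
I_{3,3} = 1.879457 + (1.879457 − 1.878693)/63 = 1.879469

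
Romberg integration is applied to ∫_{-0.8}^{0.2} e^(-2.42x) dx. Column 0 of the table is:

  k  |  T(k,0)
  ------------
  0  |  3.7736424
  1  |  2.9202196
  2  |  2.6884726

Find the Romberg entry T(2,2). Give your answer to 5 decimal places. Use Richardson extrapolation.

T(1,1) = 2.9202196 + (2.9202196 − 3.7736424)/3 = 2.6357453
T(2,1) = (4·2.6884726 − 2.9202196) / 3 = 2.6112236
T(2,2) = (16·2.6112236 − 2.6357453) / 15 = 2.6095888
(Column j=1 coincides with Simpson's rule on the same nodes.)

2.60959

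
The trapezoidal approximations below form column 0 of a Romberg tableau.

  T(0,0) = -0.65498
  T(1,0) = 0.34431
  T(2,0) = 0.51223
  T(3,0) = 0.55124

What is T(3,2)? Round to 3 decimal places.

Richardson extrapolation on the trapezoidal column (denominator 4−1=3):
T(2,1) = (4·0.51223 − 0.34431) / 3 = 0.56820
T(3,1) = (4·0.55124 − 0.51223) / 3 = 0.56424
T(3,2) = 0.56424 + (0.56424 − 0.56820)/15 = 0.56398
(Column j=1 coincides with Simpson's rule on the same nodes.)

0.564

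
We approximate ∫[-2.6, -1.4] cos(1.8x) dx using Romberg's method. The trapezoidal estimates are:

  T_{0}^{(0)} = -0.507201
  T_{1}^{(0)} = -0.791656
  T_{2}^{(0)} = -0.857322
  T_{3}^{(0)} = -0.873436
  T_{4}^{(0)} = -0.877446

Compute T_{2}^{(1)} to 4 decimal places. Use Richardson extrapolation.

-0.8792

Richardson extrapolation on the trapezoidal column (denominator 4−1=3):
T_{2}^{(1)} = -0.857322 + (-0.857322 − (-0.791656))/3 = -0.879211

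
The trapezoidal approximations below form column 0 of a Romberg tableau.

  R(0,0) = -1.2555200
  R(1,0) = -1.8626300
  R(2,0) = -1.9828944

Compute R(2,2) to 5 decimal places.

R(1,1) = -1.8626300 + (-1.8626300 − (-1.2555200))/3 = -2.0650000
R(2,1) = -1.9828944 + (-1.9828944 − (-1.8626300))/3 = -2.0229825
R(2,2) = (16·(-2.0229825) − (-2.0650000)) / 15 = -2.0201813

-2.02018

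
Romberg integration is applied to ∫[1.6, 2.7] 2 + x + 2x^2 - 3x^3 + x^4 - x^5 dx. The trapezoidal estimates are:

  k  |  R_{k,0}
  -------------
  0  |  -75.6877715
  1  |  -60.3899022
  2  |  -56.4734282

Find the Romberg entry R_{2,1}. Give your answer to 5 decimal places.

-55.16794

Richardson extrapolation on the trapezoidal column (denominator 4−1=3):
R_{2,1} = -56.4734282 + (-56.4734282 − (-60.3899022))/3 = -55.1679369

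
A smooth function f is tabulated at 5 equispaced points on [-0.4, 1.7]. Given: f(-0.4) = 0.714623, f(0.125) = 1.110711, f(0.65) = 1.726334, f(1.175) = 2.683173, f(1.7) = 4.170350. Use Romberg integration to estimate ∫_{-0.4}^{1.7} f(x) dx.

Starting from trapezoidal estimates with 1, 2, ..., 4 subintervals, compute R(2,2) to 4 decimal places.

4.1140

R(0,0) (trapezoid, 1 panel, h=2.1000): 5.129222
R(1,0) (trapezoid, 2 panels, h=1.0500): 4.377262
R(2,0) (trapezoid, 4 panels, h=0.5250): 4.180420
R(1,1) = 4.377262 + (4.377262 − 5.129222)/3 = 4.126609
R(2,1) = 4.180420 + (4.180420 − 4.377262)/3 = 4.114806
R(2,2) = 4.114806 + (4.114806 − 4.126609)/15 = 4.114019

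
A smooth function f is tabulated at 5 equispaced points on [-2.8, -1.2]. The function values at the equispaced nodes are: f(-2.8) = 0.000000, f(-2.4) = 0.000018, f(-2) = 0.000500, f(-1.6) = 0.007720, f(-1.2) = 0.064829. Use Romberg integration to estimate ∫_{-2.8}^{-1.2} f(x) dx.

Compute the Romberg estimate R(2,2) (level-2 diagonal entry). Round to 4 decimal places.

0.0126

R(0,0) (trapezoid, 1 panel, h=1.6000): 0.051863
R(1,0) (trapezoid, 2 panels, h=0.8000): 0.026332
R(2,0) (trapezoid, 4 panels, h=0.4000): 0.016261
R(1,1) = 0.026332 + (0.026332 − 0.051863)/3 = 0.017822
R(2,1) = 0.016261 + (0.016261 − 0.026332)/3 = 0.012904
R(2,2) = 0.012904 + (0.012904 − 0.017822)/15 = 0.012576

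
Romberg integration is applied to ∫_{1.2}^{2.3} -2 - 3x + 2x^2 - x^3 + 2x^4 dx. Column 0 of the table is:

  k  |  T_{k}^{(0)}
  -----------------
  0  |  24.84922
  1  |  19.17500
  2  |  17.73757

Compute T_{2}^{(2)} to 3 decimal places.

Richardson extrapolation on the trapezoidal column (denominator 4−1=3):
T_{1}^{(1)} = 19.17500 + (19.17500 − 24.84922)/3 = 17.28359
T_{2}^{(1)} = (4·17.73757 − 19.17500) / 3 = 17.25843
T_{2}^{(2)} = 17.25843 + (17.25843 − 17.28359)/15 = 17.25675

17.257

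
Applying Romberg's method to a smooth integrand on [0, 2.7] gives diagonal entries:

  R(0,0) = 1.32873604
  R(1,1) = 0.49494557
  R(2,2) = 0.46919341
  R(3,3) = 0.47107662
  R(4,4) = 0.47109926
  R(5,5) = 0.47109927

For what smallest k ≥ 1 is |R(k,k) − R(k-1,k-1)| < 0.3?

k = 2

|R(1,1) − R(0,0)| = 0.83379047 ≥ 0.3
|R(2,2) − R(1,1)| = 0.02575216 < 0.3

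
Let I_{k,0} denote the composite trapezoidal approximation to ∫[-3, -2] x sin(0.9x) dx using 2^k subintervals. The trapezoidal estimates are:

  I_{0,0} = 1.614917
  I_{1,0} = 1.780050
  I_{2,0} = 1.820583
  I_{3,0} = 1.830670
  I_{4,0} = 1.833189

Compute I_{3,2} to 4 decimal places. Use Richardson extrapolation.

Richardson extrapolation on the trapezoidal column (denominator 4−1=3):
I_{2,1} = (4·1.820583 − 1.780050) / 3 = 1.834094
I_{3,1} = (4·1.830670 − 1.820583) / 3 = 1.834032
I_{3,2} = (16·1.834032 − 1.834094) / 15 = 1.834028

1.8340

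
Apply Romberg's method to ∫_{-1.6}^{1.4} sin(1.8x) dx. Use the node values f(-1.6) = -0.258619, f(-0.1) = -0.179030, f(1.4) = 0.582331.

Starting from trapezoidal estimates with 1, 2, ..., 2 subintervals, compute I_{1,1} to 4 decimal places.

I_{0,0} (trapezoid, 1 panel, h=3.0000): 0.485568
I_{1,0} (trapezoid, 2 panels, h=1.5000): -0.025761
I_{1,1} = -0.025761 + (-0.025761 − 0.485568)/3 = -0.196204

-0.1962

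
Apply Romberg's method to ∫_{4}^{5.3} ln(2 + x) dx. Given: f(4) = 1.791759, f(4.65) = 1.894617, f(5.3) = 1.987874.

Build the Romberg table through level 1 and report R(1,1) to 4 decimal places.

2.4609

R(0,0) (trapezoid, 1 panel, h=1.3000): 2.456761
R(1,0) (trapezoid, 2 panels, h=0.6500): 2.459882
R(1,1) = 2.459882 + (2.459882 − 2.456761)/3 = 2.460922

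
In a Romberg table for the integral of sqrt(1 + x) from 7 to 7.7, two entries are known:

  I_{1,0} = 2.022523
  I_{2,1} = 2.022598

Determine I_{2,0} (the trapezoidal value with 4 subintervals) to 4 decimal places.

From I_{2,1} = (4·I_{2,0} − I_{1,0})/3, solve for I_{2,0}:
4·I_{2,0} = 3·2.022598 + 2.022523 = 8.090317
I_{2,0} = 2.022579

2.0226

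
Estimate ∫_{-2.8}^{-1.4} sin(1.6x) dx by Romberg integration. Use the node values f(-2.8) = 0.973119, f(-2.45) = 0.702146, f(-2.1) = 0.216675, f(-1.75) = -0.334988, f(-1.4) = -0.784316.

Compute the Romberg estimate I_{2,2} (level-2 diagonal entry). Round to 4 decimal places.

I_{0,0} (trapezoid, 1 panel, h=1.4000): 0.132162
I_{1,0} (trapezoid, 2 panels, h=0.7000): 0.217754
I_{2,0} (trapezoid, 4 panels, h=0.3500): 0.237382
I_{1,1} = 0.217754 + (0.217754 − 0.132162)/3 = 0.246285
I_{2,1} = 0.237382 + (0.237382 − 0.217754)/3 = 0.243925
I_{2,2} = 0.243925 + (0.243925 − 0.246285)/15 = 0.243768

0.2438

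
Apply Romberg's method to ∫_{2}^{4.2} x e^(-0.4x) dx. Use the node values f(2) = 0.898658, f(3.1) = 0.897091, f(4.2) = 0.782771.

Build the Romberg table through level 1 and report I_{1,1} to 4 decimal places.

1.9323

I_{0,0} (trapezoid, 1 panel, h=2.2000): 1.849572
I_{1,0} (trapezoid, 2 panels, h=1.1000): 1.911586
I_{1,1} = 1.911586 + (1.911586 − 1.849572)/3 = 1.932257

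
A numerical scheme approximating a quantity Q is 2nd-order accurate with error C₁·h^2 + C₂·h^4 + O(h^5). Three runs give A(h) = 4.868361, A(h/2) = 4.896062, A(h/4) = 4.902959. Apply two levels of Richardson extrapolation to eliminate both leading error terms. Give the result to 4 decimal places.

4.9053

First eliminate the h^2 term (factor 2^2 = 4):
  B₁ = (4·4.896062 − 4.868361)/3 = 4.905296
  B₂ = (4·4.902959 − 4.896062)/3 = 4.905258
Then eliminate the h^4 term (factor 2^4 = 16):
  (16·4.905258 − 4.905296)/15 = 4.905255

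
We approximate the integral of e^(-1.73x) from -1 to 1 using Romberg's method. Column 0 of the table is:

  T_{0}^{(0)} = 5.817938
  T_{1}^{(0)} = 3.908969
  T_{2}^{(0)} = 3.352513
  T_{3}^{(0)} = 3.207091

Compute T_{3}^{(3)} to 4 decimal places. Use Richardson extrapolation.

3.1580

Richardson extrapolation on the trapezoidal column (denominator 4−1=3):
T_{1}^{(1)} = 3.908969 + (3.908969 − 5.817938)/3 = 3.272646
T_{2}^{(1)} = (4·3.352513 − 3.908969) / 3 = 3.167028
T_{3}^{(1)} = 3.207091 + (3.207091 − 3.352513)/3 = 3.158617
T_{2}^{(2)} = 3.167028 + (3.167028 − 3.272646)/15 = 3.159987
T_{3}^{(2)} = (16·3.158617 − 3.167028) / 15 = 3.158056
T_{3}^{(3)} = (64·3.158056 − 3.159987) / 63 = 3.158025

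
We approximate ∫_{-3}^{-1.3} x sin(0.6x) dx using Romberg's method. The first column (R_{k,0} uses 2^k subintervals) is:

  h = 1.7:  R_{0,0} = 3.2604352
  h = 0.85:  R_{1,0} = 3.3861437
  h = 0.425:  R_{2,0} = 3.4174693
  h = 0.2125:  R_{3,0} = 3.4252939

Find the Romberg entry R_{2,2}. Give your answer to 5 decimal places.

3.42790

R_{1,1} = 3.3861437 + (3.3861437 − 3.2604352)/3 = 3.4280465
R_{2,1} = (4·3.4174693 − 3.3861437) / 3 = 3.4279112
R_{2,2} = 3.4279112 + (3.4279112 − 3.4280465)/15 = 3.4279022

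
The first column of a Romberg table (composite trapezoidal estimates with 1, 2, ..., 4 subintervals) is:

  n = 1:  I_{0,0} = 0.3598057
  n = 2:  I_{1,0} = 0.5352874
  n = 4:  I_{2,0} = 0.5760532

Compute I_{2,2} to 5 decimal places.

Richardson extrapolation on the trapezoidal column (denominator 4−1=3):
I_{1,1} = 0.5352874 + (0.5352874 − 0.3598057)/3 = 0.5937813
I_{2,1} = 0.5760532 + (0.5760532 − 0.5352874)/3 = 0.5896418
I_{2,2} = (16·0.5896418 − 0.5937813) / 15 = 0.5893658

0.58937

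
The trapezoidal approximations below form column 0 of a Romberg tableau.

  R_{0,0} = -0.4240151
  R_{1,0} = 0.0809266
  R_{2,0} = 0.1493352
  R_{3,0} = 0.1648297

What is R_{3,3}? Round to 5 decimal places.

R_{1,1} = 0.0809266 + (0.0809266 − (-0.4240151))/3 = 0.2492405
R_{2,1} = 0.1493352 + (0.1493352 − 0.0809266)/3 = 0.1721381
R_{3,1} = (4·0.1648297 − 0.1493352) / 3 = 0.1699945
R_{2,2} = 0.1721381 + (0.1721381 − 0.2492405)/15 = 0.1669979
R_{3,2} = 0.1699945 + (0.1699945 − 0.1721381)/15 = 0.1698516
R_{3,3} = 0.1698516 + (0.1698516 − 0.1669979)/63 = 0.1698969

0.16990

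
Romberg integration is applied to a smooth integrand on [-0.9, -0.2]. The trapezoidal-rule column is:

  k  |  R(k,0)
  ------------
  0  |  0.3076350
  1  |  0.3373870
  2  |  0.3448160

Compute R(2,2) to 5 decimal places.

0.34729

R(1,1) = (4·0.3373870 − 0.3076350) / 3 = 0.3473043
R(2,1) = 0.3448160 + (0.3448160 − 0.3373870)/3 = 0.3472923
R(2,2) = (16·0.3472923 − 0.3473043) / 15 = 0.3472915
(Column j=1 coincides with Simpson's rule on the same nodes.)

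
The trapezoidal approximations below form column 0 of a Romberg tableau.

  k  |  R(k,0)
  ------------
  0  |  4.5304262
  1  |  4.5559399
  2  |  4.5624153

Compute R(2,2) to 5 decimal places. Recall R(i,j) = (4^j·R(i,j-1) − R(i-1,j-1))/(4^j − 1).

4.56458

Richardson extrapolation on the trapezoidal column (denominator 4−1=3):
R(1,1) = (4·4.5559399 − 4.5304262) / 3 = 4.5644445
R(2,1) = 4.5624153 + (4.5624153 − 4.5559399)/3 = 4.5645738
R(2,2) = (16·4.5645738 − 4.5644445) / 15 = 4.5645824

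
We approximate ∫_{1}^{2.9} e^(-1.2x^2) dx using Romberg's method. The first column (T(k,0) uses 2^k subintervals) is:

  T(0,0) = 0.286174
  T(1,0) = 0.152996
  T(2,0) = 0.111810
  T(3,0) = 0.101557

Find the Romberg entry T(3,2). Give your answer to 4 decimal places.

0.0981

T(2,1) = (4·0.111810 − 0.152996) / 3 = 0.098081
T(3,1) = (4·0.101557 − 0.111810) / 3 = 0.098139
T(3,2) = 0.098139 + (0.098139 − 0.098081)/15 = 0.098143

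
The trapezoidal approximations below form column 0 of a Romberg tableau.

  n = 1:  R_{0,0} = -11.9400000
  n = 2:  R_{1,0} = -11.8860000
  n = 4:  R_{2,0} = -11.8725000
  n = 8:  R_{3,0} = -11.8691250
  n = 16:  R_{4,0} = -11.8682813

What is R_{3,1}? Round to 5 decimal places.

-11.86800

R_{3,1} = (4·(-11.8691250) − (-11.8725000)) / 3 = -11.8680000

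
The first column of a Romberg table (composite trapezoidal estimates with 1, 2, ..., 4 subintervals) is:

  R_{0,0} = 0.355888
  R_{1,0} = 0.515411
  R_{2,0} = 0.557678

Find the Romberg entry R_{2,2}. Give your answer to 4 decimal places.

0.5720

R_{1,1} = 0.515411 + (0.515411 − 0.355888)/3 = 0.568585
R_{2,1} = 0.557678 + (0.557678 − 0.515411)/3 = 0.571767
R_{2,2} = 0.571767 + (0.571767 − 0.568585)/15 = 0.571979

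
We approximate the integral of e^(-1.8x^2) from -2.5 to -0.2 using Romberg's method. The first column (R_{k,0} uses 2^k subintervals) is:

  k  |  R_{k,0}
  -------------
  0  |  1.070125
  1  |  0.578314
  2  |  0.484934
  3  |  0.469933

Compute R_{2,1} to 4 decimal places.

R_{2,1} = (4·0.484934 − 0.578314) / 3 = 0.453807

0.4538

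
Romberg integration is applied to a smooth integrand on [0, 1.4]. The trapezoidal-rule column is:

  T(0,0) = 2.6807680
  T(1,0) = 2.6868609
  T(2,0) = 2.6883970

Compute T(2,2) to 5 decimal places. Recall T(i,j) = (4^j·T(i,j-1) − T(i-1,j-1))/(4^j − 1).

T(1,1) = 2.6868609 + (2.6868609 − 2.6807680)/3 = 2.6888919
T(2,1) = 2.6883970 + (2.6883970 − 2.6868609)/3 = 2.6889090
T(2,2) = 2.6889090 + (2.6889090 − 2.6888919)/15 = 2.6889101

2.68891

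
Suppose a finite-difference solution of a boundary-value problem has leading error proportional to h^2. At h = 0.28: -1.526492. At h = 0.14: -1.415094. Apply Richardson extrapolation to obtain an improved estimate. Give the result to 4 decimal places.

-1.3780

The leading error scales as h^2; refining by a factor of 2 reduces it by 2^2 = 4.
Extrapolated value = (4·A(h/2) − A(h)) / (4 − 1)
= (4·(-1.415094) − (-1.526492)) / 3
= -4.133884 / 3 = -1.377961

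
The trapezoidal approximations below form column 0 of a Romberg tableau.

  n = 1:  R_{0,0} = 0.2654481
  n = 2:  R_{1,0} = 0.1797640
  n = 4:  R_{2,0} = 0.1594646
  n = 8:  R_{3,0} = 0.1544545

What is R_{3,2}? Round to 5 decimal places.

0.15279

R_{2,1} = (4·0.1594646 − 0.1797640) / 3 = 0.1526981
R_{3,1} = (4·0.1544545 − 0.1594646) / 3 = 0.1527845
R_{3,2} = (16·0.1527845 − 0.1526981) / 15 = 0.1527903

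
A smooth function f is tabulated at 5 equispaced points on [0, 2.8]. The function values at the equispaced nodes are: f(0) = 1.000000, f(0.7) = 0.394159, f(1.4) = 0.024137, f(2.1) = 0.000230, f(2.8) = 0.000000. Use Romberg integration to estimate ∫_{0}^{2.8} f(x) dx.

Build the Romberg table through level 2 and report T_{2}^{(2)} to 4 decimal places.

0.6194

T_{0}^{(0)} (trapezoid, 1 panel, h=2.8000): 1.400000
T_{1}^{(0)} (trapezoid, 2 panels, h=1.4000): 0.733792
T_{2}^{(0)} (trapezoid, 4 panels, h=0.7000): 0.642968
T_{1}^{(1)} = 0.733792 + (0.733792 − 1.400000)/3 = 0.511723
T_{2}^{(1)} = 0.642968 + (0.642968 − 0.733792)/3 = 0.612693
T_{2}^{(2)} = 0.612693 + (0.612693 − 0.511723)/15 = 0.619424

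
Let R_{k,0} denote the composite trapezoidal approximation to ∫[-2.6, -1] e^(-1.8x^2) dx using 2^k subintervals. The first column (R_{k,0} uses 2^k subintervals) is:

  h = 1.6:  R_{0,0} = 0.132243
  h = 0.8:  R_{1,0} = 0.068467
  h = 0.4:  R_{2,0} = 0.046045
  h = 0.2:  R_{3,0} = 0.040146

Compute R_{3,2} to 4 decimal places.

0.0382

Richardson extrapolation on the trapezoidal column (denominator 4−1=3):
R_{2,1} = (4·0.046045 − 0.068467) / 3 = 0.038571
R_{3,1} = 0.040146 + (0.040146 − 0.046045)/3 = 0.038180
R_{3,2} = (16·0.038180 − 0.038571) / 15 = 0.038154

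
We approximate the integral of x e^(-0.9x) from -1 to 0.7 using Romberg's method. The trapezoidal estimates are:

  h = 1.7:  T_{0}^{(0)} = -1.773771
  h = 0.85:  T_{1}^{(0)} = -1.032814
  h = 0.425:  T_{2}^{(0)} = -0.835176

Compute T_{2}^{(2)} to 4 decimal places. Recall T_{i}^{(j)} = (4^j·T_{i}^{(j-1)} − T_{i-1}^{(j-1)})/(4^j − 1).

-0.7682

T_{1}^{(1)} = (4·(-1.032814) − (-1.773771)) / 3 = -0.785828
T_{2}^{(1)} = -0.835176 + (-0.835176 − (-1.032814))/3 = -0.769297
T_{2}^{(2)} = -0.769297 + (-0.769297 − (-0.785828))/15 = -0.768195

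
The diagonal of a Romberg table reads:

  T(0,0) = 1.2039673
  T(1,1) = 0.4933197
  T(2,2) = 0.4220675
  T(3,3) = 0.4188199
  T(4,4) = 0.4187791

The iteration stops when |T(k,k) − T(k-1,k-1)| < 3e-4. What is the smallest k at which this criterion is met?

k = 4

|T(1,1) − T(0,0)| = 0.7106476 ≥ 3e-4
|T(2,2) − T(1,1)| = 0.0712522 ≥ 3e-4
|T(3,3) − T(2,2)| = 0.0032476 ≥ 3e-4
|T(4,4) − T(3,3)| = 0.0000408 < 3e-4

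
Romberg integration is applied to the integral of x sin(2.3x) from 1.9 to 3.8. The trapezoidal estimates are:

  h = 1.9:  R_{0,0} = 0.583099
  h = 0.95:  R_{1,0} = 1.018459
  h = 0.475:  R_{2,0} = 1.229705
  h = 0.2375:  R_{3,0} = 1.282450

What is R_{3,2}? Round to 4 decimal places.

1.3000

Richardson extrapolation on the trapezoidal column (denominator 4−1=3):
R_{2,1} = (4·1.229705 − 1.018459) / 3 = 1.300120
R_{3,1} = 1.282450 + (1.282450 − 1.229705)/3 = 1.300032
R_{3,2} = 1.300032 + (1.300032 − 1.300120)/15 = 1.300026
(Column j=1 coincides with Simpson's rule on the same nodes.)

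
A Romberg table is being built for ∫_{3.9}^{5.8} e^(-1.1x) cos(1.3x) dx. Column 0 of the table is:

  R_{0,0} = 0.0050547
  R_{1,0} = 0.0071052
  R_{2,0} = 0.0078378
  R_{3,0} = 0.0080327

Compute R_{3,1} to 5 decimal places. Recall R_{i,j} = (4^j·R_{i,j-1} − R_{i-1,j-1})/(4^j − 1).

R_{3,1} = (4·0.0080327 − 0.0078378) / 3 = 0.0080977

0.00810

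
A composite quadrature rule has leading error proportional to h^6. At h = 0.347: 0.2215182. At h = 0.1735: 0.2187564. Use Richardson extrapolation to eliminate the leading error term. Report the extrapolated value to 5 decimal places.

0.21871

The leading error scales as h^6; refining by a factor of 2 reduces it by 2^6 = 64.
Extrapolated value = (64·A(h/2) − A(h)) / (64 − 1)
= (64·0.2187564 − 0.2215182) / 63
= 13.7788914 / 63 = 0.2187126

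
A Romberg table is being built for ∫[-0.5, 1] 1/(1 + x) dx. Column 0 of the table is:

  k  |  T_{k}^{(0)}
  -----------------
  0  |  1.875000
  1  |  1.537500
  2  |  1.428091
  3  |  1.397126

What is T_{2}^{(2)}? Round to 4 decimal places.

Richardson extrapolation on the trapezoidal column (denominator 4−1=3):
T_{1}^{(1)} = 1.537500 + (1.537500 − 1.875000)/3 = 1.425000
T_{2}^{(1)} = (4·1.428091 − 1.537500) / 3 = 1.391621
T_{2}^{(2)} = 1.391621 + (1.391621 − 1.425000)/15 = 1.389396
(Column j=1 coincides with Simpson's rule on the same nodes.)

1.3894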